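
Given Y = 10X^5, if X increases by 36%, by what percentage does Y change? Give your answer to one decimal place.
365.3%

For Y = 10X^5:
If X → X(1 + 0.36)
Then Y → Y · (1 + 0.36)^5
     ≈ Y · 4.6526

Percentage change = ((1 + 0.36)^5 − 1) × 100% ≈ 365.3%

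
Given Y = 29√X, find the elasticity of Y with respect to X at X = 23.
Elasticity = 1/2

Elasticity = (dY/dX) · (X/Y)

dY/dX = 29/(2·√X)
At X = 23: dY/dX = 29·√23/46, Y = 29·√23

Elasticity = (29·√23/46) · (23 / (29·√23)) = 1/2

Interpretation: for a small percentage change in X, the percentage change in Y is approximately 0.50 times as large.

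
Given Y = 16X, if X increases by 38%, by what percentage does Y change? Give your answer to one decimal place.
38.0%

For Y = 16X:
If X → X(1 + 0.38)
Then Y → Y · (1 + 0.38)^1
     = Y · 1.3800

Percentage change = ((1 + 0.38)^1 − 1) × 100% = 38.0%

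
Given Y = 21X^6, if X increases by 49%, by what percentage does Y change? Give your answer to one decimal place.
994.3%

For Y = 21X^6:
If X → X(1 + 0.49)
Then Y → Y · (1 + 0.49)^6
     ≈ Y · 10.9425

Percentage change = ((1 + 0.49)^6 − 1) × 100% ≈ 994.3%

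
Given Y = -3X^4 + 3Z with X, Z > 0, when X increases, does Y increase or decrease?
Y decreases

Taking the partial derivative:
∂Y/∂X = -12X^3

∂Y/∂X = -12X^3 < 0 (assuming positive values)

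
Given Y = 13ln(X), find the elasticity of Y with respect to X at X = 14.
Elasticity = 1/ln(14) ≈ 0.3789

Elasticity = (dY/dX) · (X/Y)

dY/dX = 13/X
At X = 14: dY/dX = 13/14, Y = 13·ln(14)

Elasticity = (13/14) · (14 / (13·ln(14))) = 1/ln(14) ≈ 0.3789

Interpretation: for a small percentage change in X, the percentage change in Y is approximately 0.38 times as large.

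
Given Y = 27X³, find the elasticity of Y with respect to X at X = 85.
Elasticity = 3

Elasticity = (dY/dX) · (X/Y)

dY/dX = 81·X²
At X = 85: dY/dX = 585225, Y = 16581375

Elasticity = 585225 · (85 / 16581375) = 3

Interpretation: for a small percentage change in X, the percentage change in Y is approximately 3.00 times as large.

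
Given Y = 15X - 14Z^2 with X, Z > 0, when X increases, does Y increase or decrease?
Y increases

Taking the partial derivative:
∂Y/∂X = 15

∂Y/∂X = 15 > 0 (assuming positive values)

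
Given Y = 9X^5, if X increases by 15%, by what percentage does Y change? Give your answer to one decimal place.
101.1%

For Y = 9X^5:
If X → X(1 + 0.15)
Then Y → Y · (1 + 0.15)^5
     ≈ Y · 2.0114

Percentage change = ((1 + 0.15)^5 − 1) × 100% ≈ 101.1%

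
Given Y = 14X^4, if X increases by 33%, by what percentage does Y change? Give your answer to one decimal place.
212.9%

For Y = 14X^4:
If X → X(1 + 0.33)
Then Y → Y · (1 + 0.33)^4
     ≈ Y · 3.1290

Percentage change = ((1 + 0.33)^4 − 1) × 100% ≈ 212.9%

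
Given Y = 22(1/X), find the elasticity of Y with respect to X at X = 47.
Elasticity = -1

Elasticity = (dY/dX) · (X/Y)

dY/dX = -22/X²
At X = 47: dY/dX = -22/2209, Y = 22/47

Elasticity = (-22/2209) · (47 / (22/47)) = -1

Interpretation: for a small percentage change in X, the percentage change in Y is approximately -1.00 times as large.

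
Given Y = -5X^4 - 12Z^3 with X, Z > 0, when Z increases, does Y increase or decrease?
Y decreases

Taking the partial derivative:
∂Y/∂Z = -36Z^2

∂Y/∂Z = -36Z^2 < 0 (assuming positive values)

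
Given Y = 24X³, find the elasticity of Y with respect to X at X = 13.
Elasticity = 3

Elasticity = (dY/dX) · (X/Y)

dY/dX = 72·X²
At X = 13: dY/dX = 12168, Y = 52728

Elasticity = 12168 · (13 / 52728) = 3

Interpretation: for a small percentage change in X, the percentage change in Y is approximately 3.00 times as large.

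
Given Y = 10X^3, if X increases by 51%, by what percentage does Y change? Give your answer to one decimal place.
244.3%

For Y = 10X^3:
If X → X(1 + 0.51)
Then Y → Y · (1 + 0.51)^3
     ≈ Y · 3.4430

Percentage change = ((1 + 0.51)^3 − 1) × 100% ≈ 244.3%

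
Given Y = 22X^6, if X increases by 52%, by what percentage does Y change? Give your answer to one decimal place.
1133.3%

For Y = 22X^6:
If X → X(1 + 0.52)
Then Y → Y · (1 + 0.52)^6
     ≈ Y · 12.3328

Percentage change = ((1 + 0.52)^6 − 1) × 100% ≈ 1133.3%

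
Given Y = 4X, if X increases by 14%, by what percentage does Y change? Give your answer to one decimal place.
14.0%

For Y = 4X:
If X → X(1 + 0.14)
Then Y → Y · (1 + 0.14)^1
     = Y · 1.1400

Percentage change = ((1 + 0.14)^1 − 1) × 100% = 14.0%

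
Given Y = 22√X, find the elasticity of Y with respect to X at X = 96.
Elasticity = 1/2

Elasticity = (dY/dX) · (X/Y)

dY/dX = 11/√X
At X = 96: dY/dX = 11·√6/24, Y = 88·√6

Elasticity = (11·√6/24) · (96 / (88·√6)) = 1/2

Interpretation: for a small percentage change in X, the percentage change in Y is approximately 0.50 times as large.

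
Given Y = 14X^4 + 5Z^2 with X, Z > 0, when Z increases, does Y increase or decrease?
Y increases

Taking the partial derivative:
∂Y/∂Z = 10Z

∂Y/∂Z = 10Z > 0 (assuming positive values)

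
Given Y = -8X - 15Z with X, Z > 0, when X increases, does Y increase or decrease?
Y decreases

Taking the partial derivative:
∂Y/∂X = -8

∂Y/∂X = -8 < 0 (assuming positive values)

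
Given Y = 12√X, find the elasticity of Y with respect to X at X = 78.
Elasticity = 1/2

Elasticity = (dY/dX) · (X/Y)

dY/dX = 6/√X
At X = 78: dY/dX = √78/13, Y = 12·√78

Elasticity = (√78/13) · (78 / (12·√78)) = 1/2

Interpretation: for a small percentage change in X, the percentage change in Y is approximately 0.50 times as large.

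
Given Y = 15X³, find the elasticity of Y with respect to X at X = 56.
Elasticity = 3

Elasticity = (dY/dX) · (X/Y)

dY/dX = 45·X²
At X = 56: dY/dX = 141120, Y = 2634240

Elasticity = 141120 · (56 / 2634240) = 3

Interpretation: for a small percentage change in X, the percentage change in Y is approximately 3.00 times as large.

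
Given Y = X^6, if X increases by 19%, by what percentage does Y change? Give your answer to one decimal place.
184.0%

For Y = X^6:
If X → X(1 + 0.19)
Then Y → Y · (1 + 0.19)^6
     ≈ Y · 2.8398

Percentage change = ((1 + 0.19)^6 − 1) × 100% ≈ 184.0%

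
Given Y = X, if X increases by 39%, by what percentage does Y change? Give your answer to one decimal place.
39.0%

For Y = X:
If X → X(1 + 0.39)
Then Y → Y · (1 + 0.39)^1
     = Y · 1.3900

Percentage change = ((1 + 0.39)^1 − 1) × 100% = 39.0%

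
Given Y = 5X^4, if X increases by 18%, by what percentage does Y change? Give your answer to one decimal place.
93.9%

For Y = 5X^4:
If X → X(1 + 0.18)
Then Y → Y · (1 + 0.18)^4
     ≈ Y · 1.9388

Percentage change = ((1 + 0.18)^4 − 1) × 100% ≈ 93.9%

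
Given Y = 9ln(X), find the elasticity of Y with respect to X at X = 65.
Elasticity = 1/ln(65) ≈ 0.2396

Elasticity = (dY/dX) · (X/Y)

dY/dX = 9/X
At X = 65: dY/dX = 9/65, Y = 9·ln(65)

Elasticity = (9/65) · (65 / (9·ln(65))) = 1/ln(65) ≈ 0.2396

Interpretation: for a small percentage change in X, the percentage change in Y is approximately 0.24 times as large.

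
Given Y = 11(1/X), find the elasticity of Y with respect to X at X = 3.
Elasticity = -1

Elasticity = (dY/dX) · (X/Y)

dY/dX = -11/X²
At X = 3: dY/dX = -11/9, Y = 11/3

Elasticity = (-11/9) · (3 / (11/3)) = -1

Interpretation: for a small percentage change in X, the percentage change in Y is approximately -1.00 times as large.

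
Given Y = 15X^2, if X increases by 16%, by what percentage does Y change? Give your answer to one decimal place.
34.6%

For Y = 15X^2:
If X → X(1 + 0.16)
Then Y → Y · (1 + 0.16)^2
     = Y · 1.3456

Percentage change = ((1 + 0.16)^2 − 1) × 100% ≈ 34.6%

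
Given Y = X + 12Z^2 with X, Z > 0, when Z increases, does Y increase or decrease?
Y increases

Taking the partial derivative:
∂Y/∂Z = 24Z

∂Y/∂Z = 24Z > 0 (assuming positive values)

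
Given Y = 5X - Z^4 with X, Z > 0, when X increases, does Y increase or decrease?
Y increases

Taking the partial derivative:
∂Y/∂X = 5

∂Y/∂X = 5 > 0 (assuming positive values)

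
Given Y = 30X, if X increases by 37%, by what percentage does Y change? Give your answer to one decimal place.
37.0%

For Y = 30X:
If X → X(1 + 0.37)
Then Y → Y · (1 + 0.37)^1
     = Y · 1.3700

Percentage change = ((1 + 0.37)^1 − 1) × 100% = 37.0%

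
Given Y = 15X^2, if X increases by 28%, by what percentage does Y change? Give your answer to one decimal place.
63.8%

For Y = 15X^2:
If X → X(1 + 0.28)
Then Y → Y · (1 + 0.28)^2
     = Y · 1.6384

Percentage change = ((1 + 0.28)^2 − 1) × 100% ≈ 63.8%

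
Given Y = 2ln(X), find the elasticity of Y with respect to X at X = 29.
Elasticity = 1/ln(29) ≈ 0.2970

Elasticity = (dY/dX) · (X/Y)

dY/dX = 2/X
At X = 29: dY/dX = 2/29, Y = 2·ln(29)

Elasticity = (2/29) · (29 / (2·ln(29))) = 1/ln(29) ≈ 0.2970

Interpretation: for a small percentage change in X, the percentage change in Y is approximately 0.30 times as large.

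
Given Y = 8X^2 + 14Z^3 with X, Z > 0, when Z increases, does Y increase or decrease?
Y increases

Taking the partial derivative:
∂Y/∂Z = 42Z^2

∂Y/∂Z = 42Z^2 > 0 (assuming positive values)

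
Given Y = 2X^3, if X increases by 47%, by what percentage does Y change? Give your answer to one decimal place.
217.7%

For Y = 2X^3:
If X → X(1 + 0.47)
Then Y → Y · (1 + 0.47)^3
     ≈ Y · 3.1765

Percentage change = ((1 + 0.47)^3 − 1) × 100% ≈ 217.7%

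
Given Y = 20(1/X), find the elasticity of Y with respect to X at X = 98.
Elasticity = -1

Elasticity = (dY/dX) · (X/Y)

dY/dX = -20/X²
At X = 98: dY/dX = -5/2401, Y = 10/49

Elasticity = (-5/2401) · (98 / (10/49)) = -1

Interpretation: for a small percentage change in X, the percentage change in Y is approximately -1.00 times as large.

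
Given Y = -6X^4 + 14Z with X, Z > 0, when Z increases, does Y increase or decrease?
Y increases

Taking the partial derivative:
∂Y/∂Z = 14

∂Y/∂Z = 14 > 0 (assuming positive values)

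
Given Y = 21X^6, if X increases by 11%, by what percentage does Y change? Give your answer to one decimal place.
87.0%

For Y = 21X^6:
If X → X(1 + 0.11)
Then Y → Y · (1 + 0.11)^6
     ≈ Y · 1.8704

Percentage change = ((1 + 0.11)^6 − 1) × 100% ≈ 87.0%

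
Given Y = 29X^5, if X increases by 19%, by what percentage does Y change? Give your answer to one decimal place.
138.6%

For Y = 29X^5:
If X → X(1 + 0.19)
Then Y → Y · (1 + 0.19)^5
     ≈ Y · 2.3864

Percentage change = ((1 + 0.19)^5 − 1) × 100% ≈ 138.6%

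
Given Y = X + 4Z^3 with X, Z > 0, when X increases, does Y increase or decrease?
Y increases

Taking the partial derivative:
∂Y/∂X = 1

∂Y/∂X = 1 > 0 (assuming positive values)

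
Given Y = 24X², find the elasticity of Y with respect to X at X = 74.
Elasticity = 2

Elasticity = (dY/dX) · (X/Y)

dY/dX = 48·X
At X = 74: dY/dX = 3552, Y = 131424

Elasticity = 3552 · (74 / 131424) = 2

Interpretation: for a small percentage change in X, the percentage change in Y is approximately 2.00 times as large.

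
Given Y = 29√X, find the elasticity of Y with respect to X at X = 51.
Elasticity = 1/2

Elasticity = (dY/dX) · (X/Y)

dY/dX = 29/(2·√X)
At X = 51: dY/dX = 29·√51/102, Y = 29·√51

Elasticity = (29·√51/102) · (51 / (29·√51)) = 1/2

Interpretation: for a small percentage change in X, the percentage change in Y is approximately 0.50 times as large.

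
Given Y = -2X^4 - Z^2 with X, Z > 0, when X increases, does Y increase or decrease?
Y decreases

Taking the partial derivative:
∂Y/∂X = -8X^3

∂Y/∂X = -8X^3 < 0 (assuming positive values)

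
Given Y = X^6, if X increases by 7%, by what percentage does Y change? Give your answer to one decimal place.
50.1%

For Y = X^6:
If X → X(1 + 0.07)
Then Y → Y · (1 + 0.07)^6
     ≈ Y · 1.5007

Percentage change = ((1 + 0.07)^6 − 1) × 100% ≈ 50.1%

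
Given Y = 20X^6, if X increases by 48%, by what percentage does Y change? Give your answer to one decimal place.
950.9%

For Y = 20X^6:
If X → X(1 + 0.48)
Then Y → Y · (1 + 0.48)^6
     ≈ Y · 10.5092

Percentage change = ((1 + 0.48)^6 − 1) × 100% ≈ 950.9%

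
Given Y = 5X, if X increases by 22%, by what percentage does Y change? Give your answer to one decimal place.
22.0%

For Y = 5X:
If X → X(1 + 0.22)
Then Y → Y · (1 + 0.22)^1
     = Y · 1.2200

Percentage change = ((1 + 0.22)^1 − 1) × 100% = 22.0%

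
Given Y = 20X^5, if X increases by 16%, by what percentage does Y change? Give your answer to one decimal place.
110.0%

For Y = 20X^5:
If X → X(1 + 0.16)
Then Y → Y · (1 + 0.16)^5
     ≈ Y · 2.1003

Percentage change = ((1 + 0.16)^5 − 1) × 100% ≈ 110.0%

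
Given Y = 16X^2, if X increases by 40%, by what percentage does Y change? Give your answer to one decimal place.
96.0%

For Y = 16X^2:
If X → X(1 + 0.4)
Then Y → Y · (1 + 0.4)^2
     = Y · 1.9600

Percentage change = ((1 + 0.4)^2 − 1) × 100% = 96.0%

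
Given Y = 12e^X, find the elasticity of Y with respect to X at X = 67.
Elasticity = 67

Elasticity = (dY/dX) · (X/Y)

dY/dX = 12·e^X
At X = 67: dY/dX = 12·e^67, Y = 12·e^67

Elasticity = (12·e^67) · (67 / (12·e^67)) = 67

Interpretation: for a small percentage change in X, the percentage change in Y is approximately 67.00 times as large.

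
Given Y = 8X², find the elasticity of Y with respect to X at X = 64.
Elasticity = 2

Elasticity = (dY/dX) · (X/Y)

dY/dX = 16·X
At X = 64: dY/dX = 1024, Y = 32768

Elasticity = 1024 · (64 / 32768) = 2

Interpretation: for a small percentage change in X, the percentage change in Y is approximately 2.00 times as large.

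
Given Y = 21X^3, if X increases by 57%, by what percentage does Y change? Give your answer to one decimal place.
287.0%

For Y = 21X^3:
If X → X(1 + 0.57)
Then Y → Y · (1 + 0.57)^3
     ≈ Y · 3.8699

Percentage change = ((1 + 0.57)^3 − 1) × 100% ≈ 287.0%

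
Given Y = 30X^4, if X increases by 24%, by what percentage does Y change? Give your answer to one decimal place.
136.4%

For Y = 30X^4:
If X → X(1 + 0.24)
Then Y → Y · (1 + 0.24)^4
     ≈ Y · 2.3642

Percentage change = ((1 + 0.24)^4 − 1) × 100% ≈ 136.4%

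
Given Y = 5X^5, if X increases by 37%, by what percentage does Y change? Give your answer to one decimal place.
382.6%

For Y = 5X^5:
If X → X(1 + 0.37)
Then Y → Y · (1 + 0.37)^5
     ≈ Y · 4.8262

Percentage change = ((1 + 0.37)^5 − 1) × 100% ≈ 382.6%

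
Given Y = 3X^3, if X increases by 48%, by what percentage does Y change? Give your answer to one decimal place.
224.2%

For Y = 3X^3:
If X → X(1 + 0.48)
Then Y → Y · (1 + 0.48)^3
     ≈ Y · 3.2418

Percentage change = ((1 + 0.48)^3 − 1) × 100% ≈ 224.2%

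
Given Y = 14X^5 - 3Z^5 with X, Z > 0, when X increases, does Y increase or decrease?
Y increases

Taking the partial derivative:
∂Y/∂X = 70X^4

∂Y/∂X = 70X^4 > 0 (assuming positive values)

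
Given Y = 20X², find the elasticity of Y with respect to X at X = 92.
Elasticity = 2

Elasticity = (dY/dX) · (X/Y)

dY/dX = 40·X
At X = 92: dY/dX = 3680, Y = 169280

Elasticity = 3680 · (92 / 169280) = 2

Interpretation: for a small percentage change in X, the percentage change in Y is approximately 2.00 times as large.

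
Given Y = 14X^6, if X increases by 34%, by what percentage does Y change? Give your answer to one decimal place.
478.9%

For Y = 14X^6:
If X → X(1 + 0.34)
Then Y → Y · (1 + 0.34)^6
     ≈ Y · 5.7893

Percentage change = ((1 + 0.34)^6 − 1) × 100% ≈ 478.9%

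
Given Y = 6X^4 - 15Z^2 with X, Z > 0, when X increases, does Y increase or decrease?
Y increases

Taking the partial derivative:
∂Y/∂X = 24X^3

∂Y/∂X = 24X^3 > 0 (assuming positive values)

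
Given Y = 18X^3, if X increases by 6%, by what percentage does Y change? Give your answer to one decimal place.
19.1%

For Y = 18X^3:
If X → X(1 + 0.06)
Then Y → Y · (1 + 0.06)^3
     ≈ Y · 1.1910

Percentage change = ((1 + 0.06)^3 − 1) × 100% ≈ 19.1%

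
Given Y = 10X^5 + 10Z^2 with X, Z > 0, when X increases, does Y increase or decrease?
Y increases

Taking the partial derivative:
∂Y/∂X = 50X^4

∂Y/∂X = 50X^4 > 0 (assuming positive values)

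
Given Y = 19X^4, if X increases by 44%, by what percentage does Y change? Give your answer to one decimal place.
330.0%

For Y = 19X^4:
If X → X(1 + 0.44)
Then Y → Y · (1 + 0.44)^4
     ≈ Y · 4.2998

Percentage change = ((1 + 0.44)^4 − 1) × 100% ≈ 330.0%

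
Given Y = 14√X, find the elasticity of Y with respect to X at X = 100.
Elasticity = 1/2

Elasticity = (dY/dX) · (X/Y)

dY/dX = 7/√X
At X = 100: dY/dX = 7/10, Y = 140

Elasticity = (7/10) · (100 / 140) = 1/2

Interpretation: for a small percentage change in X, the percentage change in Y is approximately 0.50 times as large.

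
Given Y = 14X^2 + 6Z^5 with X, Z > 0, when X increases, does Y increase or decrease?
Y increases

Taking the partial derivative:
∂Y/∂X = 28X

∂Y/∂X = 28X > 0 (assuming positive values)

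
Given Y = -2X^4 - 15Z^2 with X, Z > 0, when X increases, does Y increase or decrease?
Y decreases

Taking the partial derivative:
∂Y/∂X = -8X^3

∂Y/∂X = -8X^3 < 0 (assuming positive values)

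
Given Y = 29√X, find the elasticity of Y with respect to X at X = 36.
Elasticity = 1/2

Elasticity = (dY/dX) · (X/Y)

dY/dX = 29/(2·√X)
At X = 36: dY/dX = 29/12, Y = 174

Elasticity = (29/12) · (36 / 174) = 1/2

Interpretation: for a small percentage change in X, the percentage change in Y is approximately 0.50 times as large.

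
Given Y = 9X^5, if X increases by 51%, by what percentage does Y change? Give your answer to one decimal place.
685.0%

For Y = 9X^5:
If X → X(1 + 0.51)
Then Y → Y · (1 + 0.51)^5
     ≈ Y · 7.8503

Percentage change = ((1 + 0.51)^5 − 1) × 100% ≈ 685.0%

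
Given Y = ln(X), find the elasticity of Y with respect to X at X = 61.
Elasticity = 1/ln(61) ≈ 0.2433

Elasticity = (dY/dX) · (X/Y)

dY/dX = 1/X
At X = 61: dY/dX = 1/61, Y = ln(61)

Elasticity = (1/61) · (61 / (ln(61))) = 1/ln(61) ≈ 0.2433

Interpretation: for a small percentage change in X, the percentage change in Y is approximately 0.24 times as large.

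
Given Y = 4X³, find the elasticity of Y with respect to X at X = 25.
Elasticity = 3

Elasticity = (dY/dX) · (X/Y)

dY/dX = 12·X²
At X = 25: dY/dX = 7500, Y = 62500

Elasticity = 7500 · (25 / 62500) = 3

Interpretation: for a small percentage change in X, the percentage change in Y is approximately 3.00 times as large.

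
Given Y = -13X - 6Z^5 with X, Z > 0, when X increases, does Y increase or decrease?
Y decreases

Taking the partial derivative:
∂Y/∂X = -13

∂Y/∂X = -13 < 0 (assuming positive values)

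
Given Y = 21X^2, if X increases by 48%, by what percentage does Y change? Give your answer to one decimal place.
119.0%

For Y = 21X^2:
If X → X(1 + 0.48)
Then Y → Y · (1 + 0.48)^2
     = Y · 2.1904

Percentage change = ((1 + 0.48)^2 − 1) × 100% ≈ 119.0%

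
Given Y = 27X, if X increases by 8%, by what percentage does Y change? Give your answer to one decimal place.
8.0%

For Y = 27X:
If X → X(1 + 0.08)
Then Y → Y · (1 + 0.08)^1
     = Y · 1.0800

Percentage change = ((1 + 0.08)^1 − 1) × 100% = 8.0%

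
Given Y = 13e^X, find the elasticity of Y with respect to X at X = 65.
Elasticity = 65

Elasticity = (dY/dX) · (X/Y)

dY/dX = 13·e^X
At X = 65: dY/dX = 13·e^65, Y = 13·e^65

Elasticity = (13·e^65) · (65 / (13·e^65)) = 65

Interpretation: for a small percentage change in X, the percentage change in Y is approximately 65.00 times as large.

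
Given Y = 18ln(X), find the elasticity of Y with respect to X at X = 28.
Elasticity = 1/ln(28) ≈ 0.3001

Elasticity = (dY/dX) · (X/Y)

dY/dX = 18/X
At X = 28: dY/dX = 9/14, Y = 18·ln(28)

Elasticity = (9/14) · (28 / (18·ln(28))) = 1/ln(28) ≈ 0.3001

Interpretation: for a small percentage change in X, the percentage change in Y is approximately 0.30 times as large.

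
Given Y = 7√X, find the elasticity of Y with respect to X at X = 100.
Elasticity = 1/2

Elasticity = (dY/dX) · (X/Y)

dY/dX = 7/(2·√X)
At X = 100: dY/dX = 7/20, Y = 70

Elasticity = (7/20) · (100 / 70) = 1/2

Interpretation: for a small percentage change in X, the percentage change in Y is approximately 0.50 times as large.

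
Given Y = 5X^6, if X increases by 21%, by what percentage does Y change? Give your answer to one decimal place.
213.8%

For Y = 5X^6:
If X → X(1 + 0.21)
Then Y → Y · (1 + 0.21)^6
     ≈ Y · 3.1384

Percentage change = ((1 + 0.21)^6 − 1) × 100% ≈ 213.8%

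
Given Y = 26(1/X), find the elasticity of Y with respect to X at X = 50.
Elasticity = -1

Elasticity = (dY/dX) · (X/Y)

dY/dX = -26/X²
At X = 50: dY/dX = -13/1250, Y = 13/25

Elasticity = (-13/1250) · (50 / (13/25)) = -1

Interpretation: for a small percentage change in X, the percentage change in Y is approximately -1.00 times as large.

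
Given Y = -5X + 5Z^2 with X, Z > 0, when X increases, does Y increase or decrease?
Y decreases

Taking the partial derivative:
∂Y/∂X = -5

∂Y/∂X = -5 < 0 (assuming positive values)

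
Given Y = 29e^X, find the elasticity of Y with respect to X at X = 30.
Elasticity = 30

Elasticity = (dY/dX) · (X/Y)

dY/dX = 29·e^X
At X = 30: dY/dX = 29·e^30, Y = 29·e^30

Elasticity = (29·e^30) · (30 / (29·e^30)) = 30

Interpretation: for a small percentage change in X, the percentage change in Y is approximately 30.00 times as large.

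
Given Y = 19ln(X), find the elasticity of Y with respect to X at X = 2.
Elasticity = 1/ln(2) ≈ 1.4427

Elasticity = (dY/dX) · (X/Y)

dY/dX = 19/X
At X = 2: dY/dX = 19/2, Y = 19·ln(2)

Elasticity = (19/2) · (2 / (19·ln(2))) = 1/ln(2) ≈ 1.4427

Interpretation: for a small percentage change in X, the percentage change in Y is approximately 1.44 times as large.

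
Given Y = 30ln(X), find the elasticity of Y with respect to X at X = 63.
Elasticity = 1/ln(63) ≈ 0.2414

Elasticity = (dY/dX) · (X/Y)

dY/dX = 30/X
At X = 63: dY/dX = 10/21, Y = 30·ln(63)

Elasticity = (10/21) · (63 / (30·ln(63))) = 1/ln(63) ≈ 0.2414

Interpretation: for a small percentage change in X, the percentage change in Y is approximately 0.24 times as large.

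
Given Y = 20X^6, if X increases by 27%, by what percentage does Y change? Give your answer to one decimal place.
319.6%

For Y = 20X^6:
If X → X(1 + 0.27)
Then Y → Y · (1 + 0.27)^6
     ≈ Y · 4.1959

Percentage change = ((1 + 0.27)^6 − 1) × 100% ≈ 319.6%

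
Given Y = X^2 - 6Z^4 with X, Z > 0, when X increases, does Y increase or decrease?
Y increases

Taking the partial derivative:
∂Y/∂X = 2X

∂Y/∂X = 2X > 0 (assuming positive values)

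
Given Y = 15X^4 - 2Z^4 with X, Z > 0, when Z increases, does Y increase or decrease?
Y decreases

Taking the partial derivative:
∂Y/∂Z = -8Z^3

∂Y/∂Z = -8Z^3 < 0 (assuming positive values)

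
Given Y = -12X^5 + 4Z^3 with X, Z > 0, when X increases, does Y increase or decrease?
Y decreases

Taking the partial derivative:
∂Y/∂X = -60X^4

∂Y/∂X = -60X^4 < 0 (assuming positive values)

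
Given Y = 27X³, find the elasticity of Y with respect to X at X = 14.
Elasticity = 3

Elasticity = (dY/dX) · (X/Y)

dY/dX = 81·X²
At X = 14: dY/dX = 15876, Y = 74088

Elasticity = 15876 · (14 / 74088) = 3

Interpretation: for a small percentage change in X, the percentage change in Y is approximately 3.00 times as large.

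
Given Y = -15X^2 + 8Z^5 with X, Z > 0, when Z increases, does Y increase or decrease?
Y increases

Taking the partial derivative:
∂Y/∂Z = 40Z^4

∂Y/∂Z = 40Z^4 > 0 (assuming positive values)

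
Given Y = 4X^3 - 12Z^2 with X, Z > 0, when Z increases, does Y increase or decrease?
Y decreases

Taking the partial derivative:
∂Y/∂Z = -24Z

∂Y/∂Z = -24Z < 0 (assuming positive values)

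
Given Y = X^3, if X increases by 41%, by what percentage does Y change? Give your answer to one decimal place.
180.3%

For Y = X^3:
If X → X(1 + 0.41)
Then Y → Y · (1 + 0.41)^3
     ≈ Y · 2.8032

Percentage change = ((1 + 0.41)^3 − 1) × 100% ≈ 180.3%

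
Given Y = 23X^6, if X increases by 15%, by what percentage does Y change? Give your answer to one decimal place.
131.3%

For Y = 23X^6:
If X → X(1 + 0.15)
Then Y → Y · (1 + 0.15)^6
     ≈ Y · 2.3131

Percentage change = ((1 + 0.15)^6 − 1) × 100% ≈ 131.3%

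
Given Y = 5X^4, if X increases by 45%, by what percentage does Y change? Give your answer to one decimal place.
342.1%

For Y = 5X^4:
If X → X(1 + 0.45)
Then Y → Y · (1 + 0.45)^4
     ≈ Y · 4.4205

Percentage change = ((1 + 0.45)^4 − 1) × 100% ≈ 342.1%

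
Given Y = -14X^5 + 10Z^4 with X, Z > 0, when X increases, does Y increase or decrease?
Y decreases

Taking the partial derivative:
∂Y/∂X = -70X^4

∂Y/∂X = -70X^4 < 0 (assuming positive values)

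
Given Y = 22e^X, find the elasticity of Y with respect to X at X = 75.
Elasticity = 75

Elasticity = (dY/dX) · (X/Y)

dY/dX = 22·e^X
At X = 75: dY/dX = 22·e^75, Y = 22·e^75

Elasticity = (22·e^75) · (75 / (22·e^75)) = 75

Interpretation: for a small percentage change in X, the percentage change in Y is approximately 75.00 times as large.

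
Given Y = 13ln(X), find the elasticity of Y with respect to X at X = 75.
Elasticity = 1/ln(75) ≈ 0.2316

Elasticity = (dY/dX) · (X/Y)

dY/dX = 13/X
At X = 75: dY/dX = 13/75, Y = 13·ln(75)

Elasticity = (13/75) · (75 / (13·ln(75))) = 1/ln(75) ≈ 0.2316

Interpretation: for a small percentage change in X, the percentage change in Y is approximately 0.23 times as large.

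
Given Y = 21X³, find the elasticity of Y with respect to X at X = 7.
Elasticity = 3

Elasticity = (dY/dX) · (X/Y)

dY/dX = 63·X²
At X = 7: dY/dX = 3087, Y = 7203

Elasticity = 3087 · (7 / 7203) = 3

Interpretation: for a small percentage change in X, the percentage change in Y is approximately 3.00 times as large.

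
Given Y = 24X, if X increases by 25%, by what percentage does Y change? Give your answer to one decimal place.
25.0%

For Y = 24X:
If X → X(1 + 0.25)
Then Y → Y · (1 + 0.25)^1
     = Y · 1.2500

Percentage change = ((1 + 0.25)^1 − 1) × 100% = 25.0%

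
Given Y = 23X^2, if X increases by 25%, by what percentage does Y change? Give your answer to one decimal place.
56.3%

For Y = 23X^2:
If X → X(1 + 0.25)
Then Y → Y · (1 + 0.25)^2
     = Y · 1.5625

Percentage change = ((1 + 0.25)^2 − 1) × 100% ≈ 56.3%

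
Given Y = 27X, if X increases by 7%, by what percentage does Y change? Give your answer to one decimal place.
7.0%

For Y = 27X:
If X → X(1 + 0.07)
Then Y → Y · (1 + 0.07)^1
     = Y · 1.0700

Percentage change = ((1 + 0.07)^1 − 1) × 100% = 7.0%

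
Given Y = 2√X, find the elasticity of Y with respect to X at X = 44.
Elasticity = 1/2

Elasticity = (dY/dX) · (X/Y)

dY/dX = 1/√X
At X = 44: dY/dX = √11/22, Y = 4·√11

Elasticity = (√11/22) · (44 / (4·√11)) = 1/2

Interpretation: for a small percentage change in X, the percentage change in Y is approximately 0.50 times as large.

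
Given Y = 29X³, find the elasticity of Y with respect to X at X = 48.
Elasticity = 3

Elasticity = (dY/dX) · (X/Y)

dY/dX = 87·X²
At X = 48: dY/dX = 200448, Y = 3207168

Elasticity = 200448 · (48 / 3207168) = 3

Interpretation: for a small percentage change in X, the percentage change in Y is approximately 3.00 times as large.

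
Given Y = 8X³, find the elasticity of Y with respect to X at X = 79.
Elasticity = 3

Elasticity = (dY/dX) · (X/Y)

dY/dX = 24·X²
At X = 79: dY/dX = 149784, Y = 3944312

Elasticity = 149784 · (79 / 3944312) = 3

Interpretation: for a small percentage change in X, the percentage change in Y is approximately 3.00 times as large.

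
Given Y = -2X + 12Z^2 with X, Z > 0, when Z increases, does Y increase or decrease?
Y increases

Taking the partial derivative:
∂Y/∂Z = 24Z

∂Y/∂Z = 24Z > 0 (assuming positive values)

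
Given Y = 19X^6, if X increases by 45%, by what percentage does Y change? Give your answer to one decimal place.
829.4%

For Y = 19X^6:
If X → X(1 + 0.45)
Then Y → Y · (1 + 0.45)^6
     ≈ Y · 9.2941

Percentage change = ((1 + 0.45)^6 − 1) × 100% ≈ 829.4%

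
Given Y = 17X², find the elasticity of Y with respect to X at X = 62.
Elasticity = 2

Elasticity = (dY/dX) · (X/Y)

dY/dX = 34·X
At X = 62: dY/dX = 2108, Y = 65348

Elasticity = 2108 · (62 / 65348) = 2

Interpretation: for a small percentage change in X, the percentage change in Y is approximately 2.00 times as large.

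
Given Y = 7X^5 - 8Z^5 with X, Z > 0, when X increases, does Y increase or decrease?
Y increases

Taking the partial derivative:
∂Y/∂X = 35X^4

∂Y/∂X = 35X^4 > 0 (assuming positive values)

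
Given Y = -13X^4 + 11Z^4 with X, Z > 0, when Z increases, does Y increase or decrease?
Y increases

Taking the partial derivative:
∂Y/∂Z = 44Z^3

∂Y/∂Z = 44Z^3 > 0 (assuming positive values)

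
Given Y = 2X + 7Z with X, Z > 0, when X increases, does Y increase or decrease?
Y increases

Taking the partial derivative:
∂Y/∂X = 2

∂Y/∂X = 2 > 0 (assuming positive values)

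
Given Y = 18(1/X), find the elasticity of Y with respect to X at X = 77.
Elasticity = -1

Elasticity = (dY/dX) · (X/Y)

dY/dX = -18/X²
At X = 77: dY/dX = -18/5929, Y = 18/77

Elasticity = (-18/5929) · (77 / (18/77)) = -1

Interpretation: for a small percentage change in X, the percentage change in Y is approximately -1.00 times as large.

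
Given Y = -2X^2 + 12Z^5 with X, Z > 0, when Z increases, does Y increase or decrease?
Y increases

Taking the partial derivative:
∂Y/∂Z = 60Z^4

∂Y/∂Z = 60Z^4 > 0 (assuming positive values)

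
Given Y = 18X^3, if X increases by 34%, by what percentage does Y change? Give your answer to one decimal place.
140.6%

For Y = 18X^3:
If X → X(1 + 0.34)
Then Y → Y · (1 + 0.34)^3
     ≈ Y · 2.4061

Percentage change = ((1 + 0.34)^3 − 1) × 100% ≈ 140.6%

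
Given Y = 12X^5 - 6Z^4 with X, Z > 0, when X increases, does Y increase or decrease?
Y increases

Taking the partial derivative:
∂Y/∂X = 60X^4

∂Y/∂X = 60X^4 > 0 (assuming positive values)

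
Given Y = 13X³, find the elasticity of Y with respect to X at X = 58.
Elasticity = 3

Elasticity = (dY/dX) · (X/Y)

dY/dX = 39·X²
At X = 58: dY/dX = 131196, Y = 2536456

Elasticity = 131196 · (58 / 2536456) = 3

Interpretation: for a small percentage change in X, the percentage change in Y is approximately 3.00 times as large.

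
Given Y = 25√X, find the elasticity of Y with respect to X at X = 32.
Elasticity = 1/2

Elasticity = (dY/dX) · (X/Y)

dY/dX = 25/(2·√X)
At X = 32: dY/dX = 25·√2/16, Y = 100·√2

Elasticity = (25·√2/16) · (32 / (100·√2)) = 1/2

Interpretation: for a small percentage change in X, the percentage change in Y is approximately 0.50 times as large.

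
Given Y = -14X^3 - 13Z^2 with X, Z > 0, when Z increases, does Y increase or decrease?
Y decreases

Taking the partial derivative:
∂Y/∂Z = -26Z

∂Y/∂Z = -26Z < 0 (assuming positive values)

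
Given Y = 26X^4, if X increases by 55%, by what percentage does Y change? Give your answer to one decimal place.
477.2%

For Y = 26X^4:
If X → X(1 + 0.55)
Then Y → Y · (1 + 0.55)^4
     ≈ Y · 5.7720

Percentage change = ((1 + 0.55)^4 − 1) × 100% ≈ 477.2%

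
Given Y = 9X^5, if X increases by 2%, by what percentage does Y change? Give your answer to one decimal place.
10.4%

For Y = 9X^5:
If X → X(1 + 0.02)
Then Y → Y · (1 + 0.02)^5
     ≈ Y · 1.1041

Percentage change = ((1 + 0.02)^5 − 1) × 100% ≈ 10.4%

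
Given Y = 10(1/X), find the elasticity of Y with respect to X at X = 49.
Elasticity = -1

Elasticity = (dY/dX) · (X/Y)

dY/dX = -10/X²
At X = 49: dY/dX = -10/2401, Y = 10/49

Elasticity = (-10/2401) · (49 / (10/49)) = -1

Interpretation: for a small percentage change in X, the percentage change in Y is approximately -1.00 times as large.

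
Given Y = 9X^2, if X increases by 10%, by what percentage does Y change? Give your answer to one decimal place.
21.0%

For Y = 9X^2:
If X → X(1 + 0.1)
Then Y → Y · (1 + 0.1)^2
     = Y · 1.2100

Percentage change = ((1 + 0.1)^2 − 1) × 100% = 21.0%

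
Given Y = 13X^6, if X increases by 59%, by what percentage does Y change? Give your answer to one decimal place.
1515.8%

For Y = 13X^6:
If X → X(1 + 0.59)
Then Y → Y · (1 + 0.59)^6
     ≈ Y · 16.1578

Percentage change = ((1 + 0.59)^6 − 1) × 100% ≈ 1515.8%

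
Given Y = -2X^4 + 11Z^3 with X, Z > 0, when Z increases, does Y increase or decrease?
Y increases

Taking the partial derivative:
∂Y/∂Z = 33Z^2

∂Y/∂Z = 33Z^2 > 0 (assuming positive values)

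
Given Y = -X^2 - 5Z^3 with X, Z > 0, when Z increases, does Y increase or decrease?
Y decreases

Taking the partial derivative:
∂Y/∂Z = -15Z^2

∂Y/∂Z = -15Z^2 < 0 (assuming positive values)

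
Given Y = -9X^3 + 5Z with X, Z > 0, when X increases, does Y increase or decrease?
Y decreases

Taking the partial derivative:
∂Y/∂X = -27X^2

∂Y/∂X = -27X^2 < 0 (assuming positive values)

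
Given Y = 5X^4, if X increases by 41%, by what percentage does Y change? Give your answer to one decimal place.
295.3%

For Y = 5X^4:
If X → X(1 + 0.41)
Then Y → Y · (1 + 0.41)^4
     ≈ Y · 3.9525

Percentage change = ((1 + 0.41)^4 − 1) × 100% ≈ 295.3%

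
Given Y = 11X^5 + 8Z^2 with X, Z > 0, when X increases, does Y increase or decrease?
Y increases

Taking the partial derivative:
∂Y/∂X = 55X^4

∂Y/∂X = 55X^4 > 0 (assuming positive values)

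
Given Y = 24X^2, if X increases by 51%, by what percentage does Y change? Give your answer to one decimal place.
128.0%

For Y = 24X^2:
If X → X(1 + 0.51)
Then Y → Y · (1 + 0.51)^2
     = Y · 2.2801

Percentage change = ((1 + 0.51)^2 − 1) × 100% ≈ 128.0%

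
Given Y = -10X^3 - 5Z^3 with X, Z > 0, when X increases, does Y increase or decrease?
Y decreases

Taking the partial derivative:
∂Y/∂X = -30X^2

∂Y/∂X = -30X^2 < 0 (assuming positive values)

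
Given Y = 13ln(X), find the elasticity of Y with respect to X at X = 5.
Elasticity = 1/ln(5) ≈ 0.6213

Elasticity = (dY/dX) · (X/Y)

dY/dX = 13/X
At X = 5: dY/dX = 13/5, Y = 13·ln(5)

Elasticity = (13/5) · (5 / (13·ln(5))) = 1/ln(5) ≈ 0.6213

Interpretation: for a small percentage change in X, the percentage change in Y is approximately 0.62 times as large.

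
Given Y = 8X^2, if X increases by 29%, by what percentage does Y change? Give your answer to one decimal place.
66.4%

For Y = 8X^2:
If X → X(1 + 0.29)
Then Y → Y · (1 + 0.29)^2
     = Y · 1.6641

Percentage change = ((1 + 0.29)^2 − 1) × 100% ≈ 66.4%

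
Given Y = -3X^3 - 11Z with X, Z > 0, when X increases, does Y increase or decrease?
Y decreases

Taking the partial derivative:
∂Y/∂X = -9X^2

∂Y/∂X = -9X^2 < 0 (assuming positive values)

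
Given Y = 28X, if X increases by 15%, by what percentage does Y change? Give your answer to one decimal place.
15.0%

For Y = 28X:
If X → X(1 + 0.15)
Then Y → Y · (1 + 0.15)^1
     = Y · 1.1500

Percentage change = ((1 + 0.15)^1 − 1) × 100% = 15.0%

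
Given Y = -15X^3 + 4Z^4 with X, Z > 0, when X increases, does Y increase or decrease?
Y decreases

Taking the partial derivative:
∂Y/∂X = -45X^2

∂Y/∂X = -45X^2 < 0 (assuming positive values)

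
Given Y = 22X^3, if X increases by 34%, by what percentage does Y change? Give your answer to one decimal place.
140.6%

For Y = 22X^3:
If X → X(1 + 0.34)
Then Y → Y · (1 + 0.34)^3
     ≈ Y · 2.4061

Percentage change = ((1 + 0.34)^3 − 1) × 100% ≈ 140.6%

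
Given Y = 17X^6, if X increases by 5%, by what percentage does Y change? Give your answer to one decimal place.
34.0%

For Y = 17X^6:
If X → X(1 + 0.05)
Then Y → Y · (1 + 0.05)^6
     ≈ Y · 1.3401

Percentage change = ((1 + 0.05)^6 − 1) × 100% ≈ 34.0%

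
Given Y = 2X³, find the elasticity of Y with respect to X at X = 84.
Elasticity = 3

Elasticity = (dY/dX) · (X/Y)

dY/dX = 6·X²
At X = 84: dY/dX = 42336, Y = 1185408

Elasticity = 42336 · (84 / 1185408) = 3

Interpretation: for a small percentage change in X, the percentage change in Y is approximately 3.00 times as large.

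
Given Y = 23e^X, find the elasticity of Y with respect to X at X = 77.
Elasticity = 77

Elasticity = (dY/dX) · (X/Y)

dY/dX = 23·e^X
At X = 77: dY/dX = 23·e^77, Y = 23·e^77

Elasticity = (23·e^77) · (77 / (23·e^77)) = 77

Interpretation: for a small percentage change in X, the percentage change in Y is approximately 77.00 times as large.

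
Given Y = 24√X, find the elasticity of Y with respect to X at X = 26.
Elasticity = 1/2

Elasticity = (dY/dX) · (X/Y)

dY/dX = 12/√X
At X = 26: dY/dX = 6·√26/13, Y = 24·√26

Elasticity = (6·√26/13) · (26 / (24·√26)) = 1/2

Interpretation: for a small percentage change in X, the percentage change in Y is approximately 0.50 times as large.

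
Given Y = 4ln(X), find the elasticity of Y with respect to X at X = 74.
Elasticity = 1/ln(74) ≈ 0.2323

Elasticity = (dY/dX) · (X/Y)

dY/dX = 4/X
At X = 74: dY/dX = 2/37, Y = 4·ln(74)

Elasticity = (2/37) · (74 / (4·ln(74))) = 1/ln(74) ≈ 0.2323

Interpretation: for a small percentage change in X, the percentage change in Y is approximately 0.23 times as large.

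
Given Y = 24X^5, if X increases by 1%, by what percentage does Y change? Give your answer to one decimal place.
5.1%

For Y = 24X^5:
If X → X(1 + 0.01)
Then Y → Y · (1 + 0.01)^5
     ≈ Y · 1.0510

Percentage change = ((1 + 0.01)^5 − 1) × 100% ≈ 5.1%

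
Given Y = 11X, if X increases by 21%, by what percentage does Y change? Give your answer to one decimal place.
21.0%

For Y = 11X:
If X → X(1 + 0.21)
Then Y → Y · (1 + 0.21)^1
     = Y · 1.2100

Percentage change = ((1 + 0.21)^1 − 1) × 100% = 21.0%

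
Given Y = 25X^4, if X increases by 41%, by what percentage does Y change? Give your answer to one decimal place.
295.3%

For Y = 25X^4:
If X → X(1 + 0.41)
Then Y → Y · (1 + 0.41)^4
     ≈ Y · 3.9525

Percentage change = ((1 + 0.41)^4 − 1) × 100% ≈ 295.3%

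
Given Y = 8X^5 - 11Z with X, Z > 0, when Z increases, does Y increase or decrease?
Y decreases

Taking the partial derivative:
∂Y/∂Z = -11

∂Y/∂Z = -11 < 0 (assuming positive values)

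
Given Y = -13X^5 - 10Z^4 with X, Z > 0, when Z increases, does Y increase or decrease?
Y decreases

Taking the partial derivative:
∂Y/∂Z = -40Z^3

∂Y/∂Z = -40Z^3 < 0 (assuming positive values)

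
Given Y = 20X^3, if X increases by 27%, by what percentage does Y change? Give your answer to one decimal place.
104.8%

For Y = 20X^3:
If X → X(1 + 0.27)
Then Y → Y · (1 + 0.27)^3
     ≈ Y · 2.0484

Percentage change = ((1 + 0.27)^3 − 1) × 100% ≈ 104.8%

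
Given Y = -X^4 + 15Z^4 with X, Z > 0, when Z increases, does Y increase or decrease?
Y increases

Taking the partial derivative:
∂Y/∂Z = 60Z^3

∂Y/∂Z = 60Z^3 > 0 (assuming positive values)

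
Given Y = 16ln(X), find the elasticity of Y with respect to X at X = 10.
Elasticity = 1/ln(10) ≈ 0.4343

Elasticity = (dY/dX) · (X/Y)

dY/dX = 16/X
At X = 10: dY/dX = 8/5, Y = 16·ln(10)

Elasticity = (8/5) · (10 / (16·ln(10))) = 1/ln(10) ≈ 0.4343

Interpretation: for a small percentage change in X, the percentage change in Y is approximately 0.43 times as large.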